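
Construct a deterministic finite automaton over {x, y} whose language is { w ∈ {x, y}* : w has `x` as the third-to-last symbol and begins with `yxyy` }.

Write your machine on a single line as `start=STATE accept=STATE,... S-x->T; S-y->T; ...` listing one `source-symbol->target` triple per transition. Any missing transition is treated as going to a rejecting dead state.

Run two small machines in parallel and take their product. One (15 states) tracks the last 3 symbols read; the other (6 states) tracks whether the input so far still matches the prefix `yxyy`. Each combined state is a pair, one component from each; accept when both components accept.
       x  y 
>  A   B  C 
   B   D  E 
   C   F  G 
   D   H  I 
   E   J  K 
   F   L  M 
   G   N  O 
   H   H  I 
   I   J  K 
   J   L  P 
   K   N  O 
   L   H  I 
   M   J  Q 
   N   L  P 
   O   N  O 
   P   J  K 
 * Q   R  S 
   R   T  U 
   S   R  S 
   T   V  W 
   U   X  Q 
 * V   V  W 
 * W   X  Q 
 * X   T  U 
(> = start, * = accepting)

start=A; accept=Q,V,W,X; A-x->B; A-y->C; B-x->D; B-y->E; C-x->F; C-y->G; D-x->H; D-y->I; E-x->J; E-y->K; F-x->L; F-y->M; G-x->N; G-y->O; H-x->H; H-y->I; I-x->J; I-y->K; J-x->L; J-y->P; K-x->N; K-y->O; L-x->H; L-y->I; M-x->J; M-y->Q; N-x->L; N-y->P; O-x->N; O-y->O; P-x->J; P-y->K; Q-x->R; Q-y->S; R-x->T; R-y->U; S-x->R; S-y->S; T-x->V; T-y->W; U-x->X; U-y->Q; V-x->V; V-y->W; W-x->X; W-y->Q; X-x->T; X-y->U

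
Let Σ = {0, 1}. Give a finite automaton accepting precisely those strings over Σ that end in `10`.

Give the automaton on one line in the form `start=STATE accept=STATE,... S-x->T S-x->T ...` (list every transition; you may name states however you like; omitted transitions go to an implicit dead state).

Let each state record the length of the longest suffix of the input read so far that is also a prefix of `10`. S1 means the last symbol is `1`; S2 means the last 2 symbols are `10`. Accept only at S2, where the string currently ends in `10`.
A 3-state machine:
        0   1  
>  S0   S0  S1 
   S1   S2  S1 
 * S2   S0  S1 
(> = start, * = accepting)

start=S0 accept=S2 S0-0->S0 S0-1->S1 S1-0->S2 S1-1->S1 S2-0->S0 S2-1->S1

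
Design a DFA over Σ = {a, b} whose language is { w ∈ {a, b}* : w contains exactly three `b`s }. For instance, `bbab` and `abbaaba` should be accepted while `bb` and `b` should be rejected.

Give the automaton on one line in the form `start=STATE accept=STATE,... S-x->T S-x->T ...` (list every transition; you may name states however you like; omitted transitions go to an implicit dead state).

Only the number of `b`s matters, and only up to 4. Make a chain q0 → q1 → q2 → q3 → q4 advanced by each `b` (with q4 absorbing); every other symbol self-loops. The accepting set is {q3}.
A 5-state machine:
        a   b  
>  q0   q0  q1 
   q1   q1  q2 
   q2   q2  q3 
 * q3   q3  q4 
   q4   q4  q4 
(> = start, * = accepting)

start=q0 accept=q3 q0-a->q0 q0-b->q1 q1-a->q1 q1-b->q2 q2-a->q2 q2-b->q3 q3-a->q3 q3-b->q4 q4-a->q4 q4-b->q4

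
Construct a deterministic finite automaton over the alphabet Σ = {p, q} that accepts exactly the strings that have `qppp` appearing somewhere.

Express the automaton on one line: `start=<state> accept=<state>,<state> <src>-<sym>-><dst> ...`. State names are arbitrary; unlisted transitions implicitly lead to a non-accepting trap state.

Track how much of `qppp` has been matched so far: state A is no progress, E is the absorbing accept state reached once `qppp` has occurred. Intermediate states record partial matches; on a mismatch, fall back to the longest reusable overlap.
5 states suffice.
       p  q 
>  A   A  B 
   B   C  B 
   C   D  B 
   D   E  B 
 * E   E  E 
(> = start, * = accepting)

start=A accept=E A-p->A A-q->B B-p->C B-q->B C-p->D C-q->B D-p->E D-q->B E-p->E E-q->E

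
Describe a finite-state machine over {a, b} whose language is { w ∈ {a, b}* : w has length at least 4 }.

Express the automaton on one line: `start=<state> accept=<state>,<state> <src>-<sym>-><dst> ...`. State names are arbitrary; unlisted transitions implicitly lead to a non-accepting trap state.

start=s0 accept=s4,s5 s0-a->s1 s0-b->s1 s1-a->s2 s1-b->s2 s2-a->s3 s2-b->s3 s3-a->s4 s3-b->s4 s4-a->s5 s4-b->s5 s5-a->s5 s5-b->s5

We only need to distinguish lengths 0, 1, …, 4, and '>4'. Chain s0 → s1 → s2 → s3 → s4 → s5 on every symbol, with s5 looping. Accepting states: {s4, s5}.
With 6 states:
        a   b  
>  s0   s1  s1 
   s1   s2  s2 
   s2   s3  s3 
   s3   s4  s4 
 * s4   s5  s5 
 * s5   s5  s5 
(> = start, * = accepting)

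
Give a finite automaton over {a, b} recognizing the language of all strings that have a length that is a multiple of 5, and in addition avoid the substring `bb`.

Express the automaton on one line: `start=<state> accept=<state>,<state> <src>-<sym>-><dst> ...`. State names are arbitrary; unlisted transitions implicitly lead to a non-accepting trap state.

Build one automaton per condition and run them in lockstep. One (5 states) tracks the input length modulo 5; the other (3 states) tracks partial matches of the forbidden pattern `bb`. Each combined state is a pair, one component from each; accept when both components accept.
A 15-state machine:
          a    b  
>* q0     q1   q2 
   q1     q3   q4 
   q2     q3   q5 
   q3     q6   q7 
   q4     q6   q8 
   q5     q8   q8 
   q6     q9  q10 
   q7     q9  q11 
   q8    q11  q11 
   q9     q0  q12 
   q10    q0  q13 
   q11   q13  q13 
 * q12    q1  q14 
   q13   q14  q14 
   q14    q5   q5 
(> = start, * = accepting)

start=q0 accept=q0,q12 q0-a->q1 q0-b->q2 q1-a->q3 q1-b->q4 q2-a->q3 q2-b->q5 q3-a->q6 q3-b->q7 q4-a->q6 q4-b->q8 q5-a->q8 q5-b->q8 q6-a->q9 q6-b->q10 q7-a->q9 q7-b->q11 q8-a->q11 q8-b->q11 q9-a->q0 q9-b->q12 q10-a->q0 q10-b->q13 q11-a->q13 q11-b->q13 q12-a->q1 q12-b->q14 q13-a->q14 q13-b->q14 q14-a->q5 q14-b->q5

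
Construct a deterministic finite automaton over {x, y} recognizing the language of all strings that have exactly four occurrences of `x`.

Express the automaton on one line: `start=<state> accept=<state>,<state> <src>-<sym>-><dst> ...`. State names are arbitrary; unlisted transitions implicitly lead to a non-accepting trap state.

Count `x`s, saturating at 5: states A through E mean 0 through 4 `x`s seen; F means more than 4. Each `x` increments (capped at F); other symbols loop. Accept from {E}.
With 6 states:
       x  y 
>  A   B  A 
   B   C  B 
   C   D  C 
   D   E  D 
 * E   F  E 
   F   F  F 
(> = start, * = accepting)

start=A accept=E A-x->B A-y->A B-x->C B-y->B C-x->D C-y->C D-x->E D-y->D E-x->F E-y->E F-x->F F-y->F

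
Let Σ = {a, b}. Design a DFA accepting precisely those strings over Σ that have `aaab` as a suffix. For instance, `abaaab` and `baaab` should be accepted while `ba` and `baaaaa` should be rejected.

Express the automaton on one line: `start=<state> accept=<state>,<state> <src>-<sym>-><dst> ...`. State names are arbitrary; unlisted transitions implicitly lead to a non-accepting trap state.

Remember how much of `aaab` the current input suffix matches. State S0 means no match yet; S1 means the last symbol is `a`; S2 means the last 2 symbols are `aa`; S3 means the last 3 symbols are `aaa`; S4 means the last 4 symbols are `aaab`. Only S4 accepts. On a mismatch, fall back to the longest proper suffix that is still a prefix of `aaab`.
With 5 states:
        a   b  
>  S0   S1  S0 
   S1   S2  S0 
   S2   S3  S0 
   S3   S3  S4 
 * S4   S1  S0 
(> = start, * = accepting)

start=S0 accept=S4 S0-a->S1 S0-b->S0 S1-a->S2 S1-b->S0 S2-a->S3 S2-b->S0 S3-a->S3 S3-b->S4 S4-a->S1 S4-b->S0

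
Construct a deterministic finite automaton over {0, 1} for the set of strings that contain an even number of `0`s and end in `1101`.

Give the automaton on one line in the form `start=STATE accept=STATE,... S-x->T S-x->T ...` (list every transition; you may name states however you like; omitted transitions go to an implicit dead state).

Handle the two conditions separately and then intersect. The first has 2 states tracking the count of `0`s modulo 2; the second has 5 states tracking how much of the suffix `1101` has currently been matched. A product state is a pair (one from each), accepting exactly when both do.
        0   1  
>  S0   S1  S2 
   S1   S0  S3 
   S2   S1  S4 
   S3   S0  S5 
   S4   S6  S4 
   S5   S7  S5 
   S6   S0  S8 
   S7   S1  S9 
   S8   S0  S5 
 * S9   S1  S4 
(> = start, * = accepting)

start=S0 accept=S9 S0-0->S1 S0-1->S2 S1-0->S0 S1-1->S3 S2-0->S1 S2-1->S4 S3-0->S0 S3-1->S5 S4-0->S6 S4-1->S4 S5-0->S7 S5-1->S5 S6-0->S0 S6-1->S8 S7-0->S1 S7-1->S9 S8-0->S0 S8-1->S5 S9-0->S1 S9-1->S4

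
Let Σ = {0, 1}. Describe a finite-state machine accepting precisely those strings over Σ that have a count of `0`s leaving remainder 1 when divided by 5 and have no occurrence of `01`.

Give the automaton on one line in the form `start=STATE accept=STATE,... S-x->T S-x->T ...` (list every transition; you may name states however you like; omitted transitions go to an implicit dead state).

start=A accept=B A-0->B A-1->A B-0->C B-1->D C-0->E C-1->D D-0->D D-1->D E-0->F E-1->D F-0->G F-1->D G-0->B G-1->D

Run two small machines in parallel and take their product. One (5 states) tracks the count of `0`s modulo 5; the other (3 states) tracks partial matches of the forbidden pattern `01`. Each combined state is a pair, one component from each; accept when both components accept. Equivalent product states are then merged.
A 7-state machine:
       0  1 
>  A   B  A 
 * B   C  D 
   C   E  D 
   D   D  D 
   E   F  D 
   F   G  D 
   G   B  D 
(> = start, * = accepting)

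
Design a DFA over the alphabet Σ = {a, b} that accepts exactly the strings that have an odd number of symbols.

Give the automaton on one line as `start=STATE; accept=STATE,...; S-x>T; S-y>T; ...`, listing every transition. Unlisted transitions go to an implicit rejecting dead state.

Only the length mod 2 matters, so use a 2-cycle: from any state, every input symbol moves to the next state, wrapping q1 back to q0. Mark q1 accepting.
2 states suffice.
        a   b  
>  q0   q1  q1 
 * q1   q0  q0 
(> = start, * = accepting)

start=q0; accept=q1; q0-a>q1; q0-b>q1; q1-a>q0; q1-b>q0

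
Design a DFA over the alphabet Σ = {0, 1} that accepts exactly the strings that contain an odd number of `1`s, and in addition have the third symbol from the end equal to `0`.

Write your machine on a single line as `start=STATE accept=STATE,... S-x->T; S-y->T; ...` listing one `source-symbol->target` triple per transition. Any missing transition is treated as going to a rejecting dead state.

start=s0; accept=s6,s7,s10,s11; s0-0->s1; s0-1->s2; s1-0->s3; s1-1->s4; s2-0->s5; s2-1->s0; s3-0->s3; s3-1->s6; s4-0->s7; s4-1->s0; s5-0->s8; s5-1->s9; s6-0->s7; s6-1->s0; s7-0->s8; s7-1->s9; s8-0->s10; s8-1->s9; s9-0->s1; s9-1->s11; s10-0->s10; s10-1->s9; s11-0->s5; s11-1->s0

Run two small machines in parallel and take their product. One (2 states) tracks the count of `1`s modulo 2; the other (15 states) tracks the last 3 symbols read. Each combined state is a pair, one component from each; accept when both components accept. Minimizing collapses redundant product states.
12 states suffice.
          0    1  
>  s0     s1   s2 
   s1     s3   s4 
   s2     s5   s0 
   s3     s3   s6 
   s4     s7   s0 
   s5     s8   s9 
 * s6     s7   s0 
 * s7     s8   s9 
   s8    s10   s9 
   s9     s1  s11 
 * s10   s10   s9 
 * s11    s5   s0 
(> = start, * = accepting)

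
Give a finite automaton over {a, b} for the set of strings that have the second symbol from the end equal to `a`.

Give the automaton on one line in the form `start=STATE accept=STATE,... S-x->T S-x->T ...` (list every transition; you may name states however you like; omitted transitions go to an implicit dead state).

start=s0 accept=s3,s4 s0-a->s1 s0-b->s2 s1-a->s3 s1-b->s4 s2-a->s5 s2-b->s6 s3-a->s3 s3-b->s4 s4-a->s5 s4-b->s6 s5-a->s3 s5-b->s4 s6-a->s5 s6-b->s6

A DFA must remember the last 2 symbols (since which symbol is second-to-last isn't known until the input ends). Use one state per possible window of the last ≤2 symbols; accept from those whose window starts with `a`.
        a   b  
>  s0   s1  s2 
   s1   s3  s4 
   s2   s5  s6 
 * s3   s3  s4 
 * s4   s5  s6 
   s5   s3  s4 
   s6   s5  s6 
(> = start, * = accepting)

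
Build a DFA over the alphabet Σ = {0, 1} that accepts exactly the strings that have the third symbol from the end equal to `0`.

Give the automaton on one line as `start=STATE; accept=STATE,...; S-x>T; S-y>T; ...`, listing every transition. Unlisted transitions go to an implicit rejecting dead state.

A DFA must remember the last 3 symbols (since which symbol is third-to-last isn't known until the input ends). Use one state per possible window of the last ≤3 symbols; accept from those whose window starts with `0`.
15 states suffice.
          0    1  
>  s0     s1   s2 
   s1     s3   s4 
   s2     s5   s6 
   s3     s7   s8 
   s4     s9  s10 
   s5    s11  s12 
   s6    s13  s14 
 * s7     s7   s8 
 * s8     s9  s10 
 * s9    s11  s12 
 * s10   s13  s14 
   s11    s7   s8 
   s12    s9  s10 
   s13   s11  s12 
   s14   s13  s14 
(> = start, * = accepting)

start=s0; accept=s7,s8,s9,s10; s0-0>s1; s0-1>s2; s1-0>s3; s1-1>s4; s2-0>s5; s2-1>s6; s3-0>s7; s3-1>s8; s4-0>s9; s4-1>s10; s5-0>s11; s5-1>s12; s6-0>s13; s6-1>s14; s7-0>s7; s7-1>s8; s8-0>s9; s8-1>s10; s9-0>s11; s9-1>s12; s10-0>s13; s10-1>s14; s11-0>s7; s11-1>s8; s12-0>s9; s12-1>s10; s13-0>s11; s13-1>s12; s14-0>s13; s14-1>s14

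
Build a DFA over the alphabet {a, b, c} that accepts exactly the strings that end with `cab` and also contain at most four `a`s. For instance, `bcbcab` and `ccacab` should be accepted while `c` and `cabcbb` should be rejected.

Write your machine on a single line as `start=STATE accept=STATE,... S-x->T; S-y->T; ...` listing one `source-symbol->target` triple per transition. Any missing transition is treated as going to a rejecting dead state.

Build one automaton per condition and run them in lockstep. The first has 4 states tracking how much of the suffix `cab` has currently been matched; the second has 6 states tracking the count of `a`s, saturating at 5. A product state is a pair (one from each), accepting exactly when both do. Equivalent product states are then merged.
17 states suffice.
          a    b    c  
>  q0     q1   q0   q2 
   q1     q3   q1   q4 
   q2     q5   q0   q2 
   q3     q6   q3   q7 
   q4     q8   q1   q4 
   q5     q3   q9   q4 
   q6    q10   q6  q11 
   q7    q12   q3   q7 
   q8     q6  q13   q7 
 * q9     q3   q1   q4 
   q10   q10  q10  q10 
   q11   q14   q6  q11 
   q12   q10  q15  q11 
 * q13    q6   q3   q7 
   q14   q10  q16  q10 
 * q15   q10   q6  q11 
 * q16   q10  q10  q10 
(> = start, * = accepting)

start=q0; accept=q9,q13,q15,q16; q0-a->q1; q0-b->q0; q0-c->q2; q1-a->q3; q1-b->q1; q1-c->q4; q2-a->q5; q2-b->q0; q2-c->q2; q3-a->q6; q3-b->q3; q3-c->q7; q4-a->q8; q4-b->q1; q4-c->q4; q5-a->q3; q5-b->q9; q5-c->q4; q6-a->q10; q6-b->q6; q6-c->q11; q7-a->q12; q7-b->q3; q7-c->q7; q8-a->q6; q8-b->q13; q8-c->q7; q9-a->q3; q9-b->q1; q9-c->q4; q10-a->q10; q10-b->q10; q10-c->q10; q11-a->q14; q11-b->q6; q11-c->q11; q12-a->q10; q12-b->q15; q12-c->q11; q13-a->q6; q13-b->q3; q13-c->q7; q14-a->q10; q14-b->q16; q14-c->q10; q15-a->q10; q15-b->q6; q15-c->q11; q16-a->q10; q16-b->q10; q16-c->q10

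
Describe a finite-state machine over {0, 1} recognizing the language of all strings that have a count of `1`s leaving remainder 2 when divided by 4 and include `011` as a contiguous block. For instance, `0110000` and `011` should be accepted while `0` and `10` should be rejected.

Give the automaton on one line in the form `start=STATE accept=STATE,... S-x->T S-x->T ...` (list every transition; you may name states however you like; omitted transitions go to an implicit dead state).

start=S0 accept=S6 S0-0->S1 S0-1->S2 S1-0->S1 S1-1->S3 S2-0->S4 S2-1->S5 S3-0->S4 S3-1->S6 S4-0->S4 S4-1->S7 S5-0->S8 S5-1->S9 S6-0->S6 S6-1->S10 S7-0->S8 S7-1->S10 S8-0->S8 S8-1->S11 S9-0->S12 S9-1->S0 S10-0->S10 S10-1->S13 S11-0->S12 S11-1->S13 S12-0->S12 S12-1->S14 S13-0->S13 S13-1->S15 S14-0->S1 S14-1->S15 S15-0->S15 S15-1->S6

Handle the two conditions separately and then intersect. One (4 states) tracks the count of `1`s modulo 4; the other (4 states) tracks whether and how much of `011` has been seen. Each combined state is a pair, one component from each; accept when both components accept.
          0    1  
>  S0     S1   S2 
   S1     S1   S3 
   S2     S4   S5 
   S3     S4   S6 
   S4     S4   S7 
   S5     S8   S9 
 * S6     S6  S10 
   S7     S8  S10 
   S8     S8  S11 
   S9    S12   S0 
   S10   S10  S13 
   S11   S12  S13 
   S12   S12  S14 
   S13   S13  S15 
   S14    S1  S15 
   S15   S15   S6 
(> = start, * = accepting)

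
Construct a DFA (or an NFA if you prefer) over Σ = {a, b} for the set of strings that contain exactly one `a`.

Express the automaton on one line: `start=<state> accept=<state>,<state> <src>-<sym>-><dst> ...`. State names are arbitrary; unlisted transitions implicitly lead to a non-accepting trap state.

start=S0 accept=S1 S0-a->S1 S0-b->S0 S1-a->S2 S1-b->S1 S2-a->S2 S2-b->S2

Count `a`s, saturating at 2: state S0 means no `a` yet, S1 means one `a` seen, S2 means more than one. Each `a` increments (capped at S2); other symbols loop. Accept from {S1}.
        a   b  
>  S0   S1  S0 
 * S1   S2  S1 
   S2   S2  S2 
(> = start, * = accepting)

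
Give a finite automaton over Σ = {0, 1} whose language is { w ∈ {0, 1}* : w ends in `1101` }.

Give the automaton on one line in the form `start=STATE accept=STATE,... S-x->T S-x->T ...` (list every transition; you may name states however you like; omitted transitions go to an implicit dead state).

start=q0 accept=q4 q0-0->q0 q0-1->q1 q1-0->q0 q1-1->q2 q2-0->q3 q2-1->q2 q3-0->q0 q3-1->q4 q4-0->q0 q4-1->q2

Let each state record the length of the longest suffix of the input read so far that is also a prefix of `1101`. q1 means the last symbol is `1`; q2 means the last 2 symbols are `11`; q3 means the last 3 symbols are `110`; q4 means the last 4 symbols are `1101`. Accept only at q4, where the string currently ends in `1101`.
5 states suffice.
        0   1  
>  q0   q0  q1 
   q1   q0  q2 
   q2   q3  q2 
   q3   q0  q4 
 * q4   q0  q2 
(> = start, * = accepting)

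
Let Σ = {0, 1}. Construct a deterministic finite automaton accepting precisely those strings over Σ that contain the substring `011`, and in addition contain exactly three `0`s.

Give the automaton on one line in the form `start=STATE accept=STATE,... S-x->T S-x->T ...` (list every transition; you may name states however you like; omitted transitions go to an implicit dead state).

Run two small machines in parallel and take their product. The first has 4 states tracking whether and how much of `011` has been seen; the second has 5 states tracking the count of `0`s, saturating at 4. A product state is a pair (one from each), accepting exactly when both do.
          0    1  
>  q0     q1   q0 
   q1     q2   q3 
   q2     q4   q5 
   q3     q2   q6 
   q4     q7   q8 
   q5     q4   q9 
   q6     q9   q6 
   q7     q7  q10 
   q8     q7  q11 
   q9    q11   q9 
   q10    q7  q12 
 * q11   q12  q11 
   q12   q12  q12 
(> = start, * = accepting)

start=q0 accept=q11 q0-0->q1 q0-1->q0 q1-0->q2 q1-1->q3 q2-0->q4 q2-1->q5 q3-0->q2 q3-1->q6 q4-0->q7 q4-1->q8 q5-0->q4 q5-1->q9 q6-0->q9 q6-1->q6 q7-0->q7 q7-1->q10 q8-0->q7 q8-1->q11 q9-0->q11 q9-1->q9 q10-0->q7 q10-1->q12 q11-0->q12 q11-1->q11 q12-0->q12 q12-1->q12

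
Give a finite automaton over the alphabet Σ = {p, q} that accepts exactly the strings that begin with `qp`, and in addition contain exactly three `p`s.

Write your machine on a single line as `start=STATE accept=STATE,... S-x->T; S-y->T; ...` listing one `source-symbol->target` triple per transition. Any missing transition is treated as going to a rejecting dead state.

Handle the two conditions separately and then intersect. One (4 states) tracks whether the input so far still matches the prefix `qp`; the other (5 states) tracks the count of `p`s, saturating at 4. Each combined state is a pair, one component from each; accept when both components accept.
With 11 states:
          p    q  
>  S0     S1   S2 
   S1     S3   S1 
   S2     S4   S5 
   S3     S6   S3 
   S4     S7   S4 
   S5     S1   S5 
   S6     S8   S6 
   S7     S9   S7 
   S8     S8   S8 
 * S9    S10   S9 
   S10   S10  S10 
(> = start, * = accepting)

start=S0; accept=S9; S0-p->S1; S0-q->S2; S1-p->S3; S1-q->S1; S2-p->S4; S2-q->S5; S3-p->S6; S3-q->S3; S4-p->S7; S4-q->S4; S5-p->S1; S5-q->S5; S6-p->S8; S6-q->S6; S7-p->S9; S7-q->S7; S8-p->S8; S8-q->S8; S9-p->S10; S9-q->S9; S10-p->S10; S10-q->S10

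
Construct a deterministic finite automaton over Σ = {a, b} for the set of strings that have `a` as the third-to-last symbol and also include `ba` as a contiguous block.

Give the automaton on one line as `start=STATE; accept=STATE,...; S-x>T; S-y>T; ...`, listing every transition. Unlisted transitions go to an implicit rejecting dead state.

start=S0; accept=S5,S8,S9,S10; S0-a>S1; S0-b>S2; S1-a>S1; S1-b>S3; S2-a>S4; S2-b>S2; S3-a>S5; S3-b>S2; S4-a>S6; S4-b>S7; S5-a>S6; S5-b>S7; S6-a>S8; S6-b>S9; S7-a>S5; S7-b>S10; S8-a>S8; S8-b>S9; S9-a>S5; S9-b>S10; S10-a>S4; S10-b>S2

Handle the two conditions separately and then intersect. The first has 15 states tracking the last 3 symbols read; the second has 3 states tracking whether and how much of `ba` has been seen. A product state is a pair (one from each), accepting exactly when both do. After merging equivalent states the machine shrinks.
An 11-state machine:
          a    b  
>  S0     S1   S2 
   S1     S1   S3 
   S2     S4   S2 
   S3     S5   S2 
   S4     S6   S7 
 * S5     S6   S7 
   S6     S8   S9 
   S7     S5  S10 
 * S8     S8   S9 
 * S9     S5  S10 
 * S10    S4   S2 
(> = start, * = accepting)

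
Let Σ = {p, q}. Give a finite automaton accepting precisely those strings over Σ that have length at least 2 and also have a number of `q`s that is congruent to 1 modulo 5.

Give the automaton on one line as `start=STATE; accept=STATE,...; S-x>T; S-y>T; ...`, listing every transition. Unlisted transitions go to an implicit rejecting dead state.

start=A; accept=D; A-p>B; A-q>C; B-p>B; B-q>D; C-p>D; C-q>E; D-p>D; D-q>E; E-p>E; E-q>F; F-p>F; F-q>G; G-p>G; G-q>B

Run two small machines in parallel and take their product. One (4 states) tracks the input length, saturating at 3; the other (5 states) tracks the count of `q`s modulo 5. Each combined state is a pair, one component from each; accept when both components accept. Minimizing collapses redundant product states.
A 7-state machine:
       p  q 
>  A   B  C 
   B   B  D 
   C   D  E 
 * D   D  E 
   E   E  F 
   F   F  G 
   G   G  B 
(> = start, * = accepting)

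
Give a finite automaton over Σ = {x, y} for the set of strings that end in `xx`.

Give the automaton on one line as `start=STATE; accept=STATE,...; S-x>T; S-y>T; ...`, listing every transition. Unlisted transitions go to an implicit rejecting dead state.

Remember how much of `xx` the current input suffix matches. State s0 means no match yet; s1 means the last symbol is `x`; s2 means the last 2 symbols are `xx`. Only s2 accepts. On a mismatch, fall back to the longest proper suffix that is still a prefix of `xx`.
With 3 states:
        x   y  
>  s0   s1  s0 
   s1   s2  s0 
 * s2   s2  s0 
(> = start, * = accepting)

start=s0; accept=s2; s0-x>s1; s0-y>s0; s1-x>s2; s1-y>s0; s2-x>s2; s2-y>s0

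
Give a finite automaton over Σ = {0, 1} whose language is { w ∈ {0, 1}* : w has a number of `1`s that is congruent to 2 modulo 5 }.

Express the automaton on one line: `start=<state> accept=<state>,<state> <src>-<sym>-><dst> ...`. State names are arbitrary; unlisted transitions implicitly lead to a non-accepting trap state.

The only thing that matters is how many `1`s have appeared, reduced mod 5. Use one state per residue: S0 for 0, …, S4 for 4. Reading `1` moves to the next residue; anything else stays put. S2 is accepting.
With 5 states:
        0   1  
>  S0   S0  S1 
   S1   S1  S2 
 * S2   S2  S3 
   S3   S3  S4 
   S4   S4  S0 
(> = start, * = accepting)

start=S0 accept=S2 S0-0->S0 S0-1->S1 S1-0->S1 S1-1->S2 S2-0->S2 S2-1->S3 S3-0->S3 S3-1->S4 S4-0->S4 S4-1->S0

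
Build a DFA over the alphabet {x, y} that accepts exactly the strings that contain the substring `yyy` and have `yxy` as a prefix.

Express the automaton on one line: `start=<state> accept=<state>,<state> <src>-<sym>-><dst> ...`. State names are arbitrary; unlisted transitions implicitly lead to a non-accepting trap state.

start=q0 accept=q7 q0-x->q1 q0-y->q2 q1-x->q1 q1-y->q1 q2-x->q3 q2-y->q1 q3-x->q1 q3-y->q4 q4-x->q5 q4-y->q6 q5-x->q5 q5-y->q4 q6-x->q5 q6-y->q7 q7-x->q7 q7-y->q7

Handle the two conditions separately and then intersect. One (4 states) tracks whether and how much of `yyy` has been seen; the other (5 states) tracks whether the input so far still matches the prefix `yxy`. Each combined state is a pair, one component from each; accept when both components accept. After merging equivalent states the machine shrinks.
8 states suffice.
        x   y  
>  q0   q1  q2 
   q1   q1  q1 
   q2   q3  q1 
   q3   q1  q4 
   q4   q5  q6 
   q5   q5  q4 
   q6   q5  q7 
 * q7   q7  q7 
(> = start, * = accepting)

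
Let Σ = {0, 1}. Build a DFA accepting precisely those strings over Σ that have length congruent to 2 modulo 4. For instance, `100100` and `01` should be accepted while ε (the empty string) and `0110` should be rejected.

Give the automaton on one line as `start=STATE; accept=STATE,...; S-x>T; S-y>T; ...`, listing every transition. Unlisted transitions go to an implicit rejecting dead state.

Only the length mod 4 matters, so use a 4-cycle: from any state, every input symbol moves to the next state, wrapping q3 back to q0. Mark q2 accepting.
A 4-state machine:
        0   1  
>  q0   q1  q1 
   q1   q2  q2 
 * q2   q3  q3 
   q3   q0  q0 
(> = start, * = accepting)

start=q0; accept=q2; q0-0>q1; q0-1>q1; q1-0>q2; q1-1>q2; q2-0>q3; q2-1>q3; q3-0>q0; q3-1>q0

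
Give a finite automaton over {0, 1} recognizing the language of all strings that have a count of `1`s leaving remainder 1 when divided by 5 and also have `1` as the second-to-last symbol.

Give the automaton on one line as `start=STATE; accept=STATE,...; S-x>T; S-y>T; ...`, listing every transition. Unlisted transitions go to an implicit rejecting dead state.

Build one automaton per condition and run them in lockstep. The first has 5 states tracking the count of `1`s modulo 5; the second has 7 states tracking the last 2 symbols read. A product state is a pair (one from each), accepting exactly when both do.
With 23 states:
          0    1  
>  S0     S1   S2 
   S1     S3   S4 
   S2     S5   S6 
   S3     S3   S4 
   S4     S5   S6 
 * S5     S7   S8 
   S6     S9  S10 
   S7     S7   S8 
   S8     S9  S10 
   S9    S11  S12 
   S10   S13  S14 
   S11   S11  S12 
   S12   S13  S14 
   S13   S15  S16 
   S14   S17  S18 
   S15   S15  S16 
   S16   S17  S18 
   S17   S19  S20 
   S18   S21  S22 
   S19   S19  S20 
   S20   S21  S22 
   S21    S3   S4 
 * S22    S5   S6 
(> = start, * = accepting)

start=S0; accept=S5,S22; S0-0>S1; S0-1>S2; S1-0>S3; S1-1>S4; S2-0>S5; S2-1>S6; S3-0>S3; S3-1>S4; S4-0>S5; S4-1>S6; S5-0>S7; S5-1>S8; S6-0>S9; S6-1>S10; S7-0>S7; S7-1>S8; S8-0>S9; S8-1>S10; S9-0>S11; S9-1>S12; S10-0>S13; S10-1>S14; S11-0>S11; S11-1>S12; S12-0>S13; S12-1>S14; S13-0>S15; S13-1>S16; S14-0>S17; S14-1>S18; S15-0>S15; S15-1>S16; S16-0>S17; S16-1>S18; S17-0>S19; S17-1>S20; S18-0>S21; S18-1>S22; S19-0>S19; S19-1>S20; S20-0>S21; S20-1>S22; S21-0>S3; S21-1>S4; S22-0>S5; S22-1>S6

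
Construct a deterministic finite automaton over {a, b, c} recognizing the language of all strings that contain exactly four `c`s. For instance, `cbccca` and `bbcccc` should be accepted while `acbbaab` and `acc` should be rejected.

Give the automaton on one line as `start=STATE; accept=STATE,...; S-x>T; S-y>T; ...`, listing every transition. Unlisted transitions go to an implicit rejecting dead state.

start=q0; accept=q4; q0-a>q0; q0-b>q0; q0-c>q1; q1-a>q1; q1-b>q1; q1-c>q2; q2-a>q2; q2-b>q2; q2-c>q3; q3-a>q3; q3-b>q3; q3-c>q4; q4-a>q4; q4-b>q4; q4-c>q5; q5-a>q5; q5-b>q5; q5-c>q5

Only the number of `c`s matters, and only up to 5. Make a chain q0 → q1 → q2 → q3 → q4 → q5 advanced by each `c` (with q5 absorbing); every other symbol self-loops. The accepting set is {q4}.
A 6-state machine:
        a   b   c  
>  q0   q0  q0  q1 
   q1   q1  q1  q2 
   q2   q2  q2  q3 
   q3   q3  q3  q4 
 * q4   q4  q4  q5 
   q5   q5  q5  q5 
(> = start, * = accepting)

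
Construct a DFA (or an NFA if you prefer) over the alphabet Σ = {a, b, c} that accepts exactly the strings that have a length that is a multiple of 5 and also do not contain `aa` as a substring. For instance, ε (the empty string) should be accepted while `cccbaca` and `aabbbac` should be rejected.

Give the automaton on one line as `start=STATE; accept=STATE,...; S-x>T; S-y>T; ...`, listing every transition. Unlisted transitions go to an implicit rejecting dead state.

Handle the two conditions separately and then intersect. The first has 5 states tracking the input length modulo 5; the second has 3 states tracking partial matches of the forbidden pattern `aa`. A product state is a pair (one from each), accepting exactly when both do. After merging equivalent states the machine shrinks.
          a    b    c  
>* q0     q1   q2   q2 
   q1     q3   q4   q4 
   q2     q5   q4   q4 
   q3     q3   q3   q3 
   q4     q6   q7   q7 
   q5     q3   q7   q7 
   q6     q3   q8   q8 
   q7     q9   q8   q8 
   q8    q10   q0   q0 
   q9     q3   q0   q0 
 * q10    q3   q2   q2 
(> = start, * = accepting)

start=q0; accept=q0,q10; q0-a>q1; q0-b>q2; q0-c>q2; q1-a>q3; q1-b>q4; q1-c>q4; q2-a>q5; q2-b>q4; q2-c>q4; q3-a>q3; q3-b>q3; q3-c>q3; q4-a>q6; q4-b>q7; q4-c>q7; q5-a>q3; q5-b>q7; q5-c>q7; q6-a>q3; q6-b>q8; q6-c>q8; q7-a>q9; q7-b>q8; q7-c>q8; q8-a>q10; q8-b>q0; q8-c>q0; q9-a>q3; q9-b>q0; q9-c>q0; q10-a>q3; q10-b>q2; q10-c>q2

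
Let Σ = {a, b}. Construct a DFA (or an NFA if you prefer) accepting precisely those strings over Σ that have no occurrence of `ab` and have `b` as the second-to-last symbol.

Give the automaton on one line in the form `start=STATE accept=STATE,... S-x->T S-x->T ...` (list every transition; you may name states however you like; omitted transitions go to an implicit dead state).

Build one automaton per condition and run them in lockstep. One (3 states) tracks partial matches of the forbidden pattern `ab`; the other (7 states) tracks the last 2 symbols read. Each combined state is a pair, one component from each; accept when both components accept.
10 states suffice.
        a   b  
>  s0   s1  s2 
   s1   s3  s4 
   s2   s5  s6 
   s3   s3  s4 
   s4   s7  s8 
 * s5   s3  s4 
 * s6   s5  s6 
   s7   s9  s4 
   s8   s7  s8 
   s9   s9  s4 
(> = start, * = accepting)

start=s0 accept=s5,s6 s0-a->s1 s0-b->s2 s1-a->s3 s1-b->s4 s2-a->s5 s2-b->s6 s3-a->s3 s3-b->s4 s4-a->s7 s4-b->s8 s5-a->s3 s5-b->s4 s6-a->s5 s6-b->s6 s7-a->s9 s7-b->s4 s8-a->s7 s8-b->s8 s9-a->s9 s9-b->s4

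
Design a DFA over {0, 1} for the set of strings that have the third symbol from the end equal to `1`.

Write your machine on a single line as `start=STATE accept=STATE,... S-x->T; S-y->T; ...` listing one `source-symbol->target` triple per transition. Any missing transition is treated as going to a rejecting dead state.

A DFA must remember the last 3 symbols (since which symbol is third-to-last isn't known until the input ends). Use one state per possible window of the last ≤3 symbols; accept from those whose window starts with `1`.
With 15 states:
          0    1  
>  S0     S1   S2 
   S1     S3   S4 
   S2     S5   S6 
   S3     S7   S8 
   S4     S9  S10 
   S5    S11  S12 
   S6    S13  S14 
   S7     S7   S8 
   S8     S9  S10 
   S9    S11  S12 
   S10   S13  S14 
 * S11    S7   S8 
 * S12    S9  S10 
 * S13   S11  S12 
 * S14   S13  S14 
(> = start, * = accepting)

start=S0; accept=S11,S12,S13,S14; S0-0->S1; S0-1->S2; S1-0->S3; S1-1->S4; S2-0->S5; S2-1->S6; S3-0->S7; S3-1->S8; S4-0->S9; S4-1->S10; S5-0->S11; S5-1->S12; S6-0->S13; S6-1->S14; S7-0->S7; S7-1->S8; S8-0->S9; S8-1->S10; S9-0->S11; S9-1->S12; S10-0->S13; S10-1->S14; S11-0->S7; S11-1->S8; S12-0->S9; S12-1->S10; S13-0->S11; S13-1->S12; S14-0->S13; S14-1->S14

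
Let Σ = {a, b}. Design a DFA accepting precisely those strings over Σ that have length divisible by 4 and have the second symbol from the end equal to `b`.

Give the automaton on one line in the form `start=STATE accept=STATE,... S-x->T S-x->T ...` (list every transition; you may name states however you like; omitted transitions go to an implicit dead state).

Build one automaton per condition and run them in lockstep. One (4 states) tracks the input length modulo 4; the other (7 states) tracks the last 2 symbols read. Each combined state is a pair, one component from each; accept when both components accept.
          a    b  
>  q0     q1   q2 
   q1     q3   q4 
   q2     q5   q6 
   q3     q7   q8 
   q4     q9  q10 
   q5     q7   q8 
   q6     q9  q10 
   q7    q11  q12 
   q8    q13  q14 
   q9    q11  q12 
   q10   q13  q14 
   q11   q15  q16 
   q12   q17  q18 
 * q13   q15  q16 
 * q14   q17  q18 
   q15    q3   q4 
   q16    q5   q6 
   q17    q3   q4 
   q18    q5   q6 
(> = start, * = accepting)

start=q0 accept=q13,q14 q0-a->q1 q0-b->q2 q1-a->q3 q1-b->q4 q2-a->q5 q2-b->q6 q3-a->q7 q3-b->q8 q4-a->q9 q4-b->q10 q5-a->q7 q5-b->q8 q6-a->q9 q6-b->q10 q7-a->q11 q7-b->q12 q8-a->q13 q8-b->q14 q9-a->q11 q9-b->q12 q10-a->q13 q10-b->q14 q11-a->q15 q11-b->q16 q12-a->q17 q12-b->q18 q13-a->q15 q13-b->q16 q14-a->q17 q14-b->q18 q15-a->q3 q15-b->q4 q16-a->q5 q16-b->q6 q17-a->q3 q17-b->q4 q18-a->q5 q18-b->q6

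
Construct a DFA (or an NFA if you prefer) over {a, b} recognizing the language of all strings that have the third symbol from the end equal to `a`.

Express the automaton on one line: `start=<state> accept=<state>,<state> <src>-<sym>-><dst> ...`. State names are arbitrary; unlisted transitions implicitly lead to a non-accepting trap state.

Because acceptance depends on a position counted from the end, the machine has to buffer the most recent 3 symbols. Make each state the string of the last up-to-3 symbols read; on input `x` shift the window left and append `x`. Accept when the buffered window has length 3 and begins with `a`.
          a    b  
>  s0     s1   s2 
   s1     s3   s4 
   s2     s5   s6 
   s3     s7   s8 
   s4     s9  s10 
   s5    s11  s12 
   s6    s13  s14 
 * s7     s7   s8 
 * s8     s9  s10 
 * s9    s11  s12 
 * s10   s13  s14 
   s11    s7   s8 
   s12    s9  s10 
   s13   s11  s12 
   s14   s13  s14 
(> = start, * = accepting)

start=s0 accept=s7,s8,s9,s10 s0-a->s1 s0-b->s2 s1-a->s3 s1-b->s4 s2-a->s5 s2-b->s6 s3-a->s7 s3-b->s8 s4-a->s9 s4-b->s10 s5-a->s11 s5-b->s12 s6-a->s13 s6-b->s14 s7-a->s7 s7-b->s8 s8-a->s9 s8-b->s10 s9-a->s11 s9-b->s12 s10-a->s13 s10-b->s14 s11-a->s7 s11-b->s8 s12-a->s9 s12-b->s10 s13-a->s11 s13-b->s12 s14-a->s13 s14-b->s14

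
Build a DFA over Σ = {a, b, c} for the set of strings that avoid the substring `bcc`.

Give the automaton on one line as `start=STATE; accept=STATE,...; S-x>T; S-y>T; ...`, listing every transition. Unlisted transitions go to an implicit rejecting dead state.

start=s0; accept=s0,s1,s2; s0-a>s0; s0-b>s1; s0-c>s0; s1-a>s0; s1-b>s1; s1-c>s2; s2-a>s0; s2-b>s1; s2-c>s3; s3-a>s3; s3-b>s3; s3-c>s3

This is the complement of 'contains `bcc`'. Use the same substring-matching states — s0 through s3 holding how much of `bcc` has just been matched — but flip the accepting set: everything except the trap s3 accepts.
With 4 states:
        a   b   c  
>* s0   s0  s1  s0 
 * s1   s0  s1  s2 
 * s2   s0  s1  s3 
   s3   s3  s3  s3 
(> = start, * = accepting)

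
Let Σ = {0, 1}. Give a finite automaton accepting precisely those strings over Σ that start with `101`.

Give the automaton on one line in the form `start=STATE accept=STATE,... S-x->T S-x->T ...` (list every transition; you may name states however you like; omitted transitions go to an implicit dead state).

start=q0 accept=q3 q0-0->q4 q0-1->q1 q1-0->q2 q1-1->q4 q2-0->q4 q2-1->q3 q3-0->q3 q3-1->q3 q4-0->q4 q4-1->q4

Check the first 3 symbols one by one: q0 through q2 record how many have matched `101` so far; any wrong symbol goes to the dead state q4. After all 3 match we enter the accepting sink q3.
        0   1  
>  q0   q4  q1 
   q1   q2  q4 
   q2   q4  q3 
 * q3   q3  q3 
   q4   q4  q4 
(> = start, * = accepting)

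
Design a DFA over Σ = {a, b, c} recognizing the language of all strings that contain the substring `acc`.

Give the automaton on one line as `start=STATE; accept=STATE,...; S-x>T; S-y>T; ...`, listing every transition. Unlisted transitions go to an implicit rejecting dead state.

States S0..S2 record the length of the longest prefix of `acc` that matches the current input suffix. Reaching S3 means `acc` has been seen, and we stay there forever. Accept from S3.
4 states suffice.
        a   b   c  
>  S0   S1  S0  S0 
   S1   S1  S0  S2 
   S2   S1  S0  S3 
 * S3   S3  S3  S3 
(> = start, * = accepting)

start=S0; accept=S3; S0-a>S1; S0-b>S0; S0-c>S0; S1-a>S1; S1-b>S0; S1-c>S2; S2-a>S1; S2-b>S0; S2-c>S3; S3-a>S3; S3-b>S3; S3-c>S3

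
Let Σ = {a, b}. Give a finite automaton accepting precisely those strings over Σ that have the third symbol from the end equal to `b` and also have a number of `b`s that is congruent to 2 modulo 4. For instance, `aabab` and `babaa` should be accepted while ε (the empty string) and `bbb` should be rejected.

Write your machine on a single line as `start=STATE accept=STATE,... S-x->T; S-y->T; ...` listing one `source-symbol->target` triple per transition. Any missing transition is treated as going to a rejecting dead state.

start=q0; accept=q5,q6,q10,q14; q0-a->q0; q0-b->q1; q1-a->q2; q1-b->q3; q2-a->q4; q2-b->q5; q3-a->q6; q3-b->q7; q4-a->q4; q4-b->q8; q5-a->q9; q5-b->q7; q6-a->q10; q6-b->q7; q7-a->q7; q7-b->q11; q8-a->q9; q8-b->q7; q9-a->q10; q9-b->q7; q10-a->q12; q10-b->q7; q11-a->q0; q11-b->q13; q12-a->q12; q12-b->q7; q13-a->q2; q13-b->q14; q14-a->q6; q14-b->q7

Handle the two conditions separately and then intersect. One (15 states) tracks the last 3 symbols read; the other (4 states) tracks the count of `b`s modulo 4. Each combined state is a pair, one component from each; accept when both components accept. Equivalent product states are then merged.
15 states suffice.
          a    b  
>  q0     q0   q1 
   q1     q2   q3 
   q2     q4   q5 
   q3     q6   q7 
   q4     q4   q8 
 * q5     q9   q7 
 * q6    q10   q7 
   q7     q7  q11 
   q8     q9   q7 
   q9    q10   q7 
 * q10   q12   q7 
   q11    q0  q13 
   q12   q12   q7 
   q13    q2  q14 
 * q14    q6   q7 
(> = start, * = accepting)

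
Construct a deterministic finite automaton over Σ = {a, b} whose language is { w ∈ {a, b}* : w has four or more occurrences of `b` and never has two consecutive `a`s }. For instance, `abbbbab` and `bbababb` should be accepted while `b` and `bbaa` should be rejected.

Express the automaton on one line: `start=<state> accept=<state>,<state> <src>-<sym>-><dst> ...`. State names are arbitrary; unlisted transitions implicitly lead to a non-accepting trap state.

Handle the two conditions separately and then intersect. One (6 states) tracks the count of `b`s, saturating at 5; the other (3 states) tracks partial matches of the forbidden pattern `aa`. Each combined state is a pair, one component from each; accept when both components accept. Equivalent product states are then merged.
          a    b  
>  s0     s1   s2 
   s1     s3   s2 
   s2     s4   s5 
   s3     s3   s3 
   s4     s3   s5 
   s5     s6   s7 
   s6     s3   s7 
   s7     s8   s9 
   s8     s3   s9 
 * s9    s10   s9 
 * s10    s3   s9 
(> = start, * = accepting)

start=s0 accept=s9,s10 s0-a->s1 s0-b->s2 s1-a->s3 s1-b->s2 s2-a->s4 s2-b->s5 s3-a->s3 s3-b->s3 s4-a->s3 s4-b->s5 s5-a->s6 s5-b->s7 s6-a->s3 s6-b->s7 s7-a->s8 s7-b->s9 s8-a->s3 s8-b->s9 s9-a->s10 s9-b->s9 s10-a->s3 s10-b->s9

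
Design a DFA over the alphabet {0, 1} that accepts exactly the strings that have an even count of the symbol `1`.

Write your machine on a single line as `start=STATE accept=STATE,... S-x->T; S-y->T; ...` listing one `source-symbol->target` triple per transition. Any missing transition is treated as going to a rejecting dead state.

start=S0; accept=S0; S0-0->S0; S0-1->S1; S1-0->S1; S1-1->S0

The only thing that matters is how many `1`s have appeared, reduced mod 2. Use one state per residue: S0 for 0, …, S1 for 1. Reading `1` moves to the next residue; anything else stays put. S0 is accepting.
A 2-state machine:
        0   1  
>* S0   S0  S1 
   S1   S1  S0 
(> = start, * = accepting)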